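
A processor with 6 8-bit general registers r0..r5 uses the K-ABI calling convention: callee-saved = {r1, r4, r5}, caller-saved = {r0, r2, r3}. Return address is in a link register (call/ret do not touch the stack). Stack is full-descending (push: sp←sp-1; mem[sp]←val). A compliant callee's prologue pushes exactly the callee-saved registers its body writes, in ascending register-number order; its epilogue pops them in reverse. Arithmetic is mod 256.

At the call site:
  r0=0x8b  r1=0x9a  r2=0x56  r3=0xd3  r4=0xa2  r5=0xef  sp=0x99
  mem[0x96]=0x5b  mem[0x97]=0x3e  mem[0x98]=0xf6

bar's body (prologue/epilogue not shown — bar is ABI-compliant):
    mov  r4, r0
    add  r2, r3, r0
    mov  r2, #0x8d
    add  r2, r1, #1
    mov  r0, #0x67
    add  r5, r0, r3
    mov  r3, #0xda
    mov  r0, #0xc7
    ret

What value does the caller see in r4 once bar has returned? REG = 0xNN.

prologue: push r4 -> mem[0x98]=0xa2, sp=0x98
prologue: push r5 -> mem[0x97]=0xef, sp=0x97
body[0] mov  r4, r0 -> r4=0x8b
body[1] add  r2, r3, r0 -> r2=0x5e
body[2] mov  r2, #0x8d -> r2=0x8d
body[3] add  r2, r1, #1 -> r2=0x9b
body[4] mov  r0, #0x67 -> r0=0x67
body[5] add  r5, r0, r3 -> r5=0x3a
body[6] mov  r3, #0xda -> r3=0xda
body[7] mov  r0, #0xc7 -> r0=0xc7
epilogue: pop r5=0xef, sp=0x98
epilogue: pop r4=0xa2, sp=0x99
r4 is callee-saved -> restored

REG = 0xa2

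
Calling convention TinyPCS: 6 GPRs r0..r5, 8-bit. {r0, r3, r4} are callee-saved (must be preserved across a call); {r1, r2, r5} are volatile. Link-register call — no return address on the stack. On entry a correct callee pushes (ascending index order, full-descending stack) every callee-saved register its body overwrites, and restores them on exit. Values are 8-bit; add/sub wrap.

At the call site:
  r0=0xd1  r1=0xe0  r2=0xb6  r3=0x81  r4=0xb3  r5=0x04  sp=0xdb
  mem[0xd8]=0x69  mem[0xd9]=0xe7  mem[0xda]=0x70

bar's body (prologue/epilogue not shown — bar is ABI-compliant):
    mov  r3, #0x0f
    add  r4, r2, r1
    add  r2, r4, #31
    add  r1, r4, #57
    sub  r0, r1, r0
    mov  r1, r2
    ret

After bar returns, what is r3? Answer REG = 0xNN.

REG = 0x81

prologue: push r0 -> mem[0xda]=0xd1, sp=0xda
prologue: push r3 -> mem[0xd9]=0x81, sp=0xd9
prologue: push r4 -> mem[0xd8]=0xb3, sp=0xd8
body[0] mov  r3, #0x0f -> r3=0x0f
body[1] add  r4, r2, r1 -> r4=0x96
body[2] add  r2, r4, #31 -> r2=0xb5
body[3] add  r1, r4, #57 -> r1=0xcf
body[4] sub  r0, r1, r0 -> r0=0xfe
body[5] mov  r1, r2 -> r1=0xb5
epilogue: pop r4=0xb3, sp=0xd9
epilogue: pop r3=0x81, sp=0xda
epilogue: pop r0=0xd1, sp=0xdb
r3 is callee-saved -> restored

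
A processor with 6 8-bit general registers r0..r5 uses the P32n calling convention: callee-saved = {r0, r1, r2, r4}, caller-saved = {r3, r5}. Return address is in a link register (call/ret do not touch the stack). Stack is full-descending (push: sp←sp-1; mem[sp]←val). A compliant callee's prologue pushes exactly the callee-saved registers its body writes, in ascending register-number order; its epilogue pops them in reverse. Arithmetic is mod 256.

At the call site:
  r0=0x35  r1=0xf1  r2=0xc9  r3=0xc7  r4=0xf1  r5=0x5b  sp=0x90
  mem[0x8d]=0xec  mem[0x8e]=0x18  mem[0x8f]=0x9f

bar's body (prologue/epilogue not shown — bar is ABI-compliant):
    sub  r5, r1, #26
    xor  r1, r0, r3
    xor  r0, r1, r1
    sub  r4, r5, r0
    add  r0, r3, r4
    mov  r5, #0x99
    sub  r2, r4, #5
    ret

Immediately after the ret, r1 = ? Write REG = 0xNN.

REG = 0xf1

prologue: push r0 → mem[0x8f]=0x35, sp=0x8f
prologue: push r1 → mem[0x8e]=0xf1, sp=0x8e
prologue: push r2 → mem[0x8d]=0xc9, sp=0x8d
prologue: push r4 → mem[0x8c]=0xf1, sp=0x8c
body[0] sub  r5, r1, #26 → r5=0xd7
body[1] xor  r1, r0, r3 → r1=0xf2
body[2] xor  r0, r1, r1 → r0=0x00
body[3] sub  r4, r5, r0 → r4=0xd7
body[4] add  r0, r3, r4 → r0=0x9e
body[5] mov  r5, #0x99 → r5=0x99
body[6] sub  r2, r4, #5 → r2=0xd2
epilogue: pop r4=0xf1, sp=0x8d
epilogue: pop r2=0xc9, sp=0x8e
epilogue: pop r1=0xf1, sp=0x8f
epilogue: pop r0=0x35, sp=0x90
r1 is callee-saved → restored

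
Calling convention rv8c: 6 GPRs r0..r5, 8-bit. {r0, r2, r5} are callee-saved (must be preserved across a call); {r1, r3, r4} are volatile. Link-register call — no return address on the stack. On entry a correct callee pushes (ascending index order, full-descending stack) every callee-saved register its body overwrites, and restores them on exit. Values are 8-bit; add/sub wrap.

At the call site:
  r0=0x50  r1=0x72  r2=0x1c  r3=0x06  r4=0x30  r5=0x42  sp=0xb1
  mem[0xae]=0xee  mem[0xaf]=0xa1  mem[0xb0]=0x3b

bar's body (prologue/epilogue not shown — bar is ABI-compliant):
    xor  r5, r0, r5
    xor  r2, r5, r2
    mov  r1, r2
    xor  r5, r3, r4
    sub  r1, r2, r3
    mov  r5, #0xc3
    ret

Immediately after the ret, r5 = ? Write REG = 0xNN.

prologue: push r2 -> mem[0xb0]=0x1c, sp=0xb0
prologue: push r5 -> mem[0xaf]=0x42, sp=0xaf
body[0] xor  r5, r0, r5 -> r5=0x12
body[1] xor  r2, r5, r2 -> r2=0x0e
body[2] mov  r1, r2 -> r1=0x0e
body[3] xor  r5, r3, r4 -> r5=0x36
body[4] sub  r1, r2, r3 -> r1=0x08
body[5] mov  r5, #0xc3 -> r5=0xc3
epilogue: pop r5=0x42, sp=0xb0
epilogue: pop r2=0x1c, sp=0xb1
r5 is callee-saved -> restored

REG = 0x42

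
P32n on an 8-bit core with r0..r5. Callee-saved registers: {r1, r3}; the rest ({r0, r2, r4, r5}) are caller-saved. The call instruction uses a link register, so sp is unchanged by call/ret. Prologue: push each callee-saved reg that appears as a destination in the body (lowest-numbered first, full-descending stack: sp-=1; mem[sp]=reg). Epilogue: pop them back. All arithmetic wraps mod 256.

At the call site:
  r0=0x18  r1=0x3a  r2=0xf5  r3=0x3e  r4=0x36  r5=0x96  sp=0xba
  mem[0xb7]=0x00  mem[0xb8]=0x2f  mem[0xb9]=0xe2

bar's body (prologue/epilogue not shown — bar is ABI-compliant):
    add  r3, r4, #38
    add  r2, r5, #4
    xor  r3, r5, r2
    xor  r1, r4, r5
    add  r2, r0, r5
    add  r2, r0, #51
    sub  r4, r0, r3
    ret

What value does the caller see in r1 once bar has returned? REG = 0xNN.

REG = 0x3a

prologue: push r1 -> mem[0xb9]=0x3a, sp=0xb9
prologue: push r3 -> mem[0xb8]=0x3e, sp=0xb8
body[0] add  r3, r4, #38 -> r3=0x5c
body[1] add  r2, r5, #4 -> r2=0x9a
body[2] xor  r3, r5, r2 -> r3=0x0c
body[3] xor  r1, r4, r5 -> r1=0xa0
body[4] add  r2, r0, r5 -> r2=0xae
body[5] add  r2, r0, #51 -> r2=0x4b
body[6] sub  r4, r0, r3 -> r4=0x0c
epilogue: pop r3=0x3e, sp=0xb9
epilogue: pop r1=0x3a, sp=0xba
r1 is callee-saved -> restored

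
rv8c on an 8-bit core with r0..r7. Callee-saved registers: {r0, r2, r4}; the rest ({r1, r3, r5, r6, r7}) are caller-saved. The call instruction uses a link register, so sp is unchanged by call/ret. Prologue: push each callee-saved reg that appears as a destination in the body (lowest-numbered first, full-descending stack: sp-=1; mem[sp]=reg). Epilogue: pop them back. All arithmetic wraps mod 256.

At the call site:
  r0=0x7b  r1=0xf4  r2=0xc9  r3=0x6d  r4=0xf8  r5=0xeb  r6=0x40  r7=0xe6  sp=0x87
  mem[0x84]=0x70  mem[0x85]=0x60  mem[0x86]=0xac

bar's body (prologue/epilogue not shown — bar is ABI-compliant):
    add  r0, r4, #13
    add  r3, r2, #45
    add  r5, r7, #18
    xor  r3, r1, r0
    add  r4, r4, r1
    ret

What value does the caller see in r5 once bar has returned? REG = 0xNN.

REG = 0xf8

prologue: push r0 -> mem[0x86]=0x7b, sp=0x86
prologue: push r4 -> mem[0x85]=0xf8, sp=0x85
body[0] add  r0, r4, #13 -> r0=0x05
body[1] add  r3, r2, #45 -> r3=0xf6
body[2] add  r5, r7, #18 -> r5=0xf8
body[3] xor  r3, r1, r0 -> r3=0xf1
body[4] add  r4, r4, r1 -> r4=0xec
epilogue: pop r4=0xf8, sp=0x86
epilogue: pop r0=0x7b, sp=0x87
r5 is caller-saved -> body value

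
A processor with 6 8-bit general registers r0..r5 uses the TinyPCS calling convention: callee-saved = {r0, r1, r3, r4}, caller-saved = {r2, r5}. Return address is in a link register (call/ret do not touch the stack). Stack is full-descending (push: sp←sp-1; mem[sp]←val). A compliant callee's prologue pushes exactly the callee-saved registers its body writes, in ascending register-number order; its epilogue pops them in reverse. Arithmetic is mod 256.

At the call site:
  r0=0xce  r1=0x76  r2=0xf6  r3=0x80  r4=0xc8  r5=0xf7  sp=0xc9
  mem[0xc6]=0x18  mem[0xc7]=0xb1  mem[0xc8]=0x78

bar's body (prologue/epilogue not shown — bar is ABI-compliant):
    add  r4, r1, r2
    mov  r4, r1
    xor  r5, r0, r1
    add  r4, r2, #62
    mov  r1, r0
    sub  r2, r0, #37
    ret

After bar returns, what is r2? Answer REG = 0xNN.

REG = 0xa9

prologue: push r1 -> mem[0xc8]=0x76, sp=0xc8
prologue: push r4 -> mem[0xc7]=0xc8, sp=0xc7
body[0] add  r4, r1, r2 -> r4=0x6c
body[1] mov  r4, r1 -> r4=0x76
body[2] xor  r5, r0, r1 -> r5=0xb8
body[3] add  r4, r2, #62 -> r4=0x34
body[4] mov  r1, r0 -> r1=0xce
body[5] sub  r2, r0, #37 -> r2=0xa9
epilogue: pop r4=0xc8, sp=0xc8
epilogue: pop r1=0x76, sp=0xc9
r2 is caller-saved -> body value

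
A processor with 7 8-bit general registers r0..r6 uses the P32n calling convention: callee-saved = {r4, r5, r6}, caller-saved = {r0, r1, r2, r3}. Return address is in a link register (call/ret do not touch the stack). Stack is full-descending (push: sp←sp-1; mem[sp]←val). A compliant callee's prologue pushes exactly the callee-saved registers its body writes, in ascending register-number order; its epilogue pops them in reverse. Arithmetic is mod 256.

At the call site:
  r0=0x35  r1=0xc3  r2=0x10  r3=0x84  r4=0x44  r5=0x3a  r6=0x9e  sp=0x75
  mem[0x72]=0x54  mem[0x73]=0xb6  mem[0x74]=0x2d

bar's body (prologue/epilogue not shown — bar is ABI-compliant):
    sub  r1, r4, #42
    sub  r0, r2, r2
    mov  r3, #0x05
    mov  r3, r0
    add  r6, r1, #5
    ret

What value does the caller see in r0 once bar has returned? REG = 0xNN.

REG = 0x00

prologue: push r6 -> mem[0x74]=0x9e, sp=0x74
body[0] sub  r1, r4, #42 -> r1=0x1a
body[1] sub  r0, r2, r2 -> r0=0x00
body[2] mov  r3, #0x05 -> r3=0x05
body[3] mov  r3, r0 -> r3=0x00
body[4] add  r6, r1, #5 -> r6=0x1f
epilogue: pop r6=0x9e, sp=0x75
r0 is caller-saved -> body value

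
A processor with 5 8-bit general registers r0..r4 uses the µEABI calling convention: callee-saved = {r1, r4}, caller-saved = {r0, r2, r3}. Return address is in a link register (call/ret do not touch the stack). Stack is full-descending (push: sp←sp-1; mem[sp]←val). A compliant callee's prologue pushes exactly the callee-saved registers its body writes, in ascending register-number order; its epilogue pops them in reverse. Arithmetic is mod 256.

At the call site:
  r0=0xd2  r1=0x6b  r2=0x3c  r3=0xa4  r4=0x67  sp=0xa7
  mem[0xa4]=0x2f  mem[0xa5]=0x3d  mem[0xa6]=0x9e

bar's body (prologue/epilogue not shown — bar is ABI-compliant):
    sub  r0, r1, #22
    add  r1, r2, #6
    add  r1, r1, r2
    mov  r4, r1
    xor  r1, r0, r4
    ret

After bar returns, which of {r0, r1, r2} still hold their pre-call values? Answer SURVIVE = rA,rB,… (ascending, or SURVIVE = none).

SURVIVE = r1,r2

prologue: push r1 → mem[0xa6]=0x6b, sp=0xa6
prologue: push r4 → mem[0xa5]=0x67, sp=0xa5
body[0] sub  r0, r1, #22 → r0=0x55
body[1] add  r1, r2, #6 → r1=0x42
body[2] add  r1, r1, r2 → r1=0x7e
body[3] mov  r4, r1 → r4=0x7e
body[4] xor  r1, r0, r4 → r1=0x2b
epilogue: pop r4=0x67, sp=0xa6
epilogue: pop r1=0x6b, sp=0xa7
r0: caller-saved, written=True
r1: callee-saved, written=True
r2: caller-saved, written=False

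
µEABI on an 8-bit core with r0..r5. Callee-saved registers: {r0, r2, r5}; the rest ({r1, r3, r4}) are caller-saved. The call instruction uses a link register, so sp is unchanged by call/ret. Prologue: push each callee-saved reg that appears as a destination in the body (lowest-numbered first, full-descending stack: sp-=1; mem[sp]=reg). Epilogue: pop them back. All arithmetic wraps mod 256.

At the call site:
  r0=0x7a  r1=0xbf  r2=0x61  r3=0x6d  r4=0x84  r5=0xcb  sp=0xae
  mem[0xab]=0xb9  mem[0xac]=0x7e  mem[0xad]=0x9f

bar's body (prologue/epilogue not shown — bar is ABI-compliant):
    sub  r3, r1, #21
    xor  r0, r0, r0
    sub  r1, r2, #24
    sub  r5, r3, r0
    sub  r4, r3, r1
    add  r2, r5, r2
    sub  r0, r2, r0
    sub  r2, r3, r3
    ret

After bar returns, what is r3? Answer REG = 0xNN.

REG = 0xaa

prologue: push r0 → mem[0xad]=0x7a, sp=0xad
prologue: push r2 → mem[0xac]=0x61, sp=0xac
prologue: push r5 → mem[0xab]=0xcb, sp=0xab
body[0] sub  r3, r1, #21 → r3=0xaa
body[1] xor  r0, r0, r0 → r0=0x00
body[2] sub  r1, r2, #24 → r1=0x49
body[3] sub  r5, r3, r0 → r5=0xaa
body[4] sub  r4, r3, r1 → r4=0x61
body[5] add  r2, r5, r2 → r2=0x0b
body[6] sub  r0, r2, r0 → r0=0x0b
body[7] sub  r2, r3, r3 → r2=0x00
epilogue: pop r5=0xcb, sp=0xac
epilogue: pop r2=0x61, sp=0xad
epilogue: pop r0=0x7a, sp=0xae
r3 is caller-saved → body value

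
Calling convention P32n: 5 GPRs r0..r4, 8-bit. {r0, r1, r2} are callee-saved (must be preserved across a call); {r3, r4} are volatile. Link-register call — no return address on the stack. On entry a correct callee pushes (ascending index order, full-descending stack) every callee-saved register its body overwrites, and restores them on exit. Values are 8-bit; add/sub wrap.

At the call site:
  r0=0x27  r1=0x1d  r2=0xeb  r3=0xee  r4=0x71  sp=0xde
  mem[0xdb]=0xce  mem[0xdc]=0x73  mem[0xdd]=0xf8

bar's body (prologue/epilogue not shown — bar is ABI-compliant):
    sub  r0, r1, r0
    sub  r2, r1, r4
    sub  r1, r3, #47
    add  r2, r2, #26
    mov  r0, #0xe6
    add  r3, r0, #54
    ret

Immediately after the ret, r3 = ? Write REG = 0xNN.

REG = 0x1c

prologue: push r0 -> mem[0xdd]=0x27, sp=0xdd
prologue: push r1 -> mem[0xdc]=0x1d, sp=0xdc
prologue: push r2 -> mem[0xdb]=0xeb, sp=0xdb
body[0] sub  r0, r1, r0 -> r0=0xf6
body[1] sub  r2, r1, r4 -> r2=0xac
body[2] sub  r1, r3, #47 -> r1=0xbf
body[3] add  r2, r2, #26 -> r2=0xc6
body[4] mov  r0, #0xe6 -> r0=0xe6
body[5] add  r3, r0, #54 -> r3=0x1c
epilogue: pop r2=0xeb, sp=0xdc
epilogue: pop r1=0x1d, sp=0xdd
epilogue: pop r0=0x27, sp=0xde
r3 is caller-saved -> body value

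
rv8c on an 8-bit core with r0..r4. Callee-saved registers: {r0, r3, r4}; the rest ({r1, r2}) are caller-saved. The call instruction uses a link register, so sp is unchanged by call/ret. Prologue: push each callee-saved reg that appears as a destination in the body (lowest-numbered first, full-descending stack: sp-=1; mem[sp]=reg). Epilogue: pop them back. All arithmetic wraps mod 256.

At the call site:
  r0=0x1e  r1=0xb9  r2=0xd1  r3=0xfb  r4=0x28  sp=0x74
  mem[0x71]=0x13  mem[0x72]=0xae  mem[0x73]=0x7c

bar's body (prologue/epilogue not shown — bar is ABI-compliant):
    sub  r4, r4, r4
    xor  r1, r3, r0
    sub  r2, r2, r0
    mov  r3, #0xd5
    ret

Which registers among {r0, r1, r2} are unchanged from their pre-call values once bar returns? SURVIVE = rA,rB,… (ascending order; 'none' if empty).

prologue: push r3 → mem[0x73]=0xfb, sp=0x73
prologue: push r4 → mem[0x72]=0x28, sp=0x72
body[0] sub  r4, r4, r4 → r4=0x00
body[1] xor  r1, r3, r0 → r1=0xe5
body[2] sub  r2, r2, r0 → r2=0xb3
body[3] mov  r3, #0xd5 → r3=0xd5
epilogue: pop r4=0x28, sp=0x73
epilogue: pop r3=0xfb, sp=0x74
r0: callee-saved, written=False
r1: caller-saved, written=True
r2: caller-saved, written=True

SURVIVE = r0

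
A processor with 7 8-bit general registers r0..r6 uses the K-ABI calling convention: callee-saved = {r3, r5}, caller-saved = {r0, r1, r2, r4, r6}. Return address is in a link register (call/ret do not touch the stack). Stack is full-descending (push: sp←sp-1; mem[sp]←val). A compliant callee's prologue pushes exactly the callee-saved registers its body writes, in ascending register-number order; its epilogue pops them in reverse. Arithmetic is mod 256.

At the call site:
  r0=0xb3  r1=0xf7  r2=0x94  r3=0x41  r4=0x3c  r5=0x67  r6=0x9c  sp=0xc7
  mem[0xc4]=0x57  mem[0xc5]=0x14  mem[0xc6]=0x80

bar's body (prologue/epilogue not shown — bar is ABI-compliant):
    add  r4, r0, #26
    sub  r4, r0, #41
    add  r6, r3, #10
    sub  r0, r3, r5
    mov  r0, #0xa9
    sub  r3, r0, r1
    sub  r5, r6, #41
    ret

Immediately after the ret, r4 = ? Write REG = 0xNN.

REG = 0x8a

prologue: push r3 -> mem[0xc6]=0x41, sp=0xc6
prologue: push r5 -> mem[0xc5]=0x67, sp=0xc5
body[0] add  r4, r0, #26 -> r4=0xcd
body[1] sub  r4, r0, #41 -> r4=0x8a
body[2] add  r6, r3, #10 -> r6=0x4b
body[3] sub  r0, r3, r5 -> r0=0xda
body[4] mov  r0, #0xa9 -> r0=0xa9
body[5] sub  r3, r0, r1 -> r3=0xb2
body[6] sub  r5, r6, #41 -> r5=0x22
epilogue: pop r5=0x67, sp=0xc6
epilogue: pop r3=0x41, sp=0xc7
r4 is caller-saved -> body value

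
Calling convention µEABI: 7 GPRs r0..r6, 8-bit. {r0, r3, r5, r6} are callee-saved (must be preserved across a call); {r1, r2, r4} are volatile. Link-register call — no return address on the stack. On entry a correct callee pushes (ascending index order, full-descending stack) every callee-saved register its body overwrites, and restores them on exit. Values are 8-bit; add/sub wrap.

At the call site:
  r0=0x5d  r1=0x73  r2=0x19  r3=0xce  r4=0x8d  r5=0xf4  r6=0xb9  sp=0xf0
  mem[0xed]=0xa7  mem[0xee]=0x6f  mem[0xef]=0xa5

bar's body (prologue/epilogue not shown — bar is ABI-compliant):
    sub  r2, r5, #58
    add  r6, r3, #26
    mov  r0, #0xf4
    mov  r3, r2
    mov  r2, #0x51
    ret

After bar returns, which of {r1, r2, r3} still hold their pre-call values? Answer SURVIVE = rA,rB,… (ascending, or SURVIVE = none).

prologue: push r0 -> mem[0xef]=0x5d, sp=0xef
prologue: push r3 -> mem[0xee]=0xce, sp=0xee
prologue: push r6 -> mem[0xed]=0xb9, sp=0xed
body[0] sub  r2, r5, #58 -> r2=0xba
body[1] add  r6, r3, #26 -> r6=0xe8
body[2] mov  r0, #0xf4 -> r0=0xf4
body[3] mov  r3, r2 -> r3=0xba
body[4] mov  r2, #0x51 -> r2=0x51
epilogue: pop r6=0xb9, sp=0xee
epilogue: pop r3=0xce, sp=0xef
epilogue: pop r0=0x5d, sp=0xf0
r1: caller-saved, written=False
r2: caller-saved, written=True
r3: callee-saved, written=True

SURVIVE = r1,r3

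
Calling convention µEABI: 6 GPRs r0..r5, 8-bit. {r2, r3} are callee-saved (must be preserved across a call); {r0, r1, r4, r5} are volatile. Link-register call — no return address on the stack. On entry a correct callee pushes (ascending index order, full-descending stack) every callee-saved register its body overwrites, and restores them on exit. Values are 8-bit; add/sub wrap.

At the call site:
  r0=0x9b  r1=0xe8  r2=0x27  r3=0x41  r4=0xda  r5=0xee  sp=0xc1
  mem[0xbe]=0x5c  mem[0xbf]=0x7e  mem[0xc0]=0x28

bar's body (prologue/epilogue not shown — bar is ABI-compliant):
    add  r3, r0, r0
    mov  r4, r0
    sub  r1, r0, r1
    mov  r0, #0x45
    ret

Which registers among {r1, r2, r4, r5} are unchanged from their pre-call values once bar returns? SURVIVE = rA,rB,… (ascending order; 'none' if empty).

prologue: push r3 -> mem[0xc0]=0x41, sp=0xc0
body[0] add  r3, r0, r0 -> r3=0x36
body[1] mov  r4, r0 -> r4=0x9b
body[2] sub  r1, r0, r1 -> r1=0xb3
body[3] mov  r0, #0x45 -> r0=0x45
epilogue: pop r3=0x41, sp=0xc1
r1: caller-saved, written=True
r2: callee-saved, written=False
r4: caller-saved, written=True
r5: caller-saved, written=False

SURVIVE = r2,r5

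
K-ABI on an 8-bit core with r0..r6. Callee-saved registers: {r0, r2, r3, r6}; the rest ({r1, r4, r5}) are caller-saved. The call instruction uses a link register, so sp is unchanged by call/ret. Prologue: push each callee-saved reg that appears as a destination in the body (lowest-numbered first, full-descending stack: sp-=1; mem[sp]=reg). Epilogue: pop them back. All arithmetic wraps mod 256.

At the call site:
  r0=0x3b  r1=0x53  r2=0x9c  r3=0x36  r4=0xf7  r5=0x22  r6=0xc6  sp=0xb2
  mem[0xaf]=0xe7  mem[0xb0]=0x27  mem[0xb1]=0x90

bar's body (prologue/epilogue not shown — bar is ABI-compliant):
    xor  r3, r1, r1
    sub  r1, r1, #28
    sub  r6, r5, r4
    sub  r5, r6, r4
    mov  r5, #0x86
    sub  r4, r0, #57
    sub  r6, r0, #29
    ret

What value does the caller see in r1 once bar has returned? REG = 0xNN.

REG = 0x37

prologue: push r3 → mem[0xb1]=0x36, sp=0xb1
prologue: push r6 → mem[0xb0]=0xc6, sp=0xb0
body[0] xor  r3, r1, r1 → r3=0x00
body[1] sub  r1, r1, #28 → r1=0x37
body[2] sub  r6, r5, r4 → r6=0x2b
body[3] sub  r5, r6, r4 → r5=0x34
body[4] mov  r5, #0x86 → r5=0x86
body[5] sub  r4, r0, #57 → r4=0x02
body[6] sub  r6, r0, #29 → r6=0x1e
epilogue: pop r6=0xc6, sp=0xb1
epilogue: pop r3=0x36, sp=0xb2
r1 is caller-saved → body value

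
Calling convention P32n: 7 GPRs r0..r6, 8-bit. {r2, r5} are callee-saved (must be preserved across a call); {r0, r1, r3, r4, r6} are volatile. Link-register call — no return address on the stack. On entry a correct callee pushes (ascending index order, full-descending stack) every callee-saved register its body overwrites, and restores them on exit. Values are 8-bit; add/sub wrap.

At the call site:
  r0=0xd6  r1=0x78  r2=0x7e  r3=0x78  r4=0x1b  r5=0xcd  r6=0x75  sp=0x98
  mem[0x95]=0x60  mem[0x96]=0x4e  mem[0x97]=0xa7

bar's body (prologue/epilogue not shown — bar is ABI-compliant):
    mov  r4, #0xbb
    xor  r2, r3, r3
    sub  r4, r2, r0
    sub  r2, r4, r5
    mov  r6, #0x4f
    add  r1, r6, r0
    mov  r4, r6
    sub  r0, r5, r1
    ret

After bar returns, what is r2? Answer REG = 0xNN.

REG = 0x7e

prologue: push r2 -> mem[0x97]=0x7e, sp=0x97
body[0] mov  r4, #0xbb -> r4=0xbb
body[1] xor  r2, r3, r3 -> r2=0x00
body[2] sub  r4, r2, r0 -> r4=0x2a
body[3] sub  r2, r4, r5 -> r2=0x5d
body[4] mov  r6, #0x4f -> r6=0x4f
body[5] add  r1, r6, r0 -> r1=0x25
body[6] mov  r4, r6 -> r4=0x4f
body[7] sub  r0, r5, r1 -> r0=0xa8
epilogue: pop r2=0x7e, sp=0x98
r2 is callee-saved -> restored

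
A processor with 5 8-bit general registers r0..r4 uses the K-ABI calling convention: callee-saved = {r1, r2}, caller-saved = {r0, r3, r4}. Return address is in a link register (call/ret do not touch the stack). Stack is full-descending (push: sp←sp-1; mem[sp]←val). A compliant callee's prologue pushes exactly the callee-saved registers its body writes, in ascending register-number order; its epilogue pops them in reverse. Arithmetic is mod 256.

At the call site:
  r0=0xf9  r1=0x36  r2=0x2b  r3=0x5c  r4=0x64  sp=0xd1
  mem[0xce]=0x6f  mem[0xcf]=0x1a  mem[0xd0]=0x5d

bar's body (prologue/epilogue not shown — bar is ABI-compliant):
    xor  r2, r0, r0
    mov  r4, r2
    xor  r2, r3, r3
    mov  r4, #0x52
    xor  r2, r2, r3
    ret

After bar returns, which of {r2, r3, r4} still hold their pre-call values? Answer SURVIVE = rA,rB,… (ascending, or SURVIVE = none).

SURVIVE = r2,r3

prologue: push r2 → mem[0xd0]=0x2b, sp=0xd0
body[0] xor  r2, r0, r0 → r2=0x00
body[1] mov  r4, r2 → r4=0x00
body[2] xor  r2, r3, r3 → r2=0x00
body[3] mov  r4, #0x52 → r4=0x52
body[4] xor  r2, r2, r3 → r2=0x5c
epilogue: pop r2=0x2b, sp=0xd1
r2: callee-saved, written=True
r3: caller-saved, written=False
r4: caller-saved, written=True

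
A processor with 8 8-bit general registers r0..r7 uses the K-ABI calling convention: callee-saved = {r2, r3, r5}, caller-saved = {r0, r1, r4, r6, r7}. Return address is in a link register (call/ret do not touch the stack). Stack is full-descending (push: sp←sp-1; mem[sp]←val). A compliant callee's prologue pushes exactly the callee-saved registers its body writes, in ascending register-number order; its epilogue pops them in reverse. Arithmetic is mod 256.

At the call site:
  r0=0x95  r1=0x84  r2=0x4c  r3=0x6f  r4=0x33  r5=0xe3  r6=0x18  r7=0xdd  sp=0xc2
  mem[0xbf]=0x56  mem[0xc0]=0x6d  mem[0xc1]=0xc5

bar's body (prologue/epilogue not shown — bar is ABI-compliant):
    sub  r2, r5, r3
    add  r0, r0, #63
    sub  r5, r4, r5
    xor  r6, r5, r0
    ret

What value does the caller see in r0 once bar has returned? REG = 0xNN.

REG = 0xd4

prologue: push r2 -> mem[0xc1]=0x4c, sp=0xc1
prologue: push r5 -> mem[0xc0]=0xe3, sp=0xc0
body[0] sub  r2, r5, r3 -> r2=0x74
body[1] add  r0, r0, #63 -> r0=0xd4
body[2] sub  r5, r4, r5 -> r5=0x50
body[3] xor  r6, r5, r0 -> r6=0x84
epilogue: pop r5=0xe3, sp=0xc1
epilogue: pop r2=0x4c, sp=0xc2
r0 is caller-saved -> body value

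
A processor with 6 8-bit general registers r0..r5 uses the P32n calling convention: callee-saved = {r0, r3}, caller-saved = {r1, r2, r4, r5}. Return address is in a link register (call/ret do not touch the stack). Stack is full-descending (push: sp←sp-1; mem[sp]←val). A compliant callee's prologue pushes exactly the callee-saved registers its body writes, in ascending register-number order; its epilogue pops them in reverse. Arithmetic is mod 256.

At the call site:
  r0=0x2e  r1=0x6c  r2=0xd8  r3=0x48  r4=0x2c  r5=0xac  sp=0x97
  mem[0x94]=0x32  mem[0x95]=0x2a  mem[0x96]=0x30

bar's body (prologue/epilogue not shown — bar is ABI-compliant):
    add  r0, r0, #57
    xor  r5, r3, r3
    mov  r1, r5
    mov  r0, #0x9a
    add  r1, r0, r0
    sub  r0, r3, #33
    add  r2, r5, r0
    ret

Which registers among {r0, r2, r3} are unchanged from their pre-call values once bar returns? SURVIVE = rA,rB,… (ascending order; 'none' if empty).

prologue: push r0 → mem[0x96]=0x2e, sp=0x96
body[0] add  r0, r0, #57 → r0=0x67
body[1] xor  r5, r3, r3 → r5=0x00
body[2] mov  r1, r5 → r1=0x00
body[3] mov  r0, #0x9a → r0=0x9a
body[4] add  r1, r0, r0 → r1=0x34
body[5] sub  r0, r3, #33 → r0=0x27
body[6] add  r2, r5, r0 → r2=0x27
epilogue: pop r0=0x2e, sp=0x97
r0: callee-saved, written=True
r2: caller-saved, written=True
r3: callee-saved, written=False

SURVIVE = r0,r3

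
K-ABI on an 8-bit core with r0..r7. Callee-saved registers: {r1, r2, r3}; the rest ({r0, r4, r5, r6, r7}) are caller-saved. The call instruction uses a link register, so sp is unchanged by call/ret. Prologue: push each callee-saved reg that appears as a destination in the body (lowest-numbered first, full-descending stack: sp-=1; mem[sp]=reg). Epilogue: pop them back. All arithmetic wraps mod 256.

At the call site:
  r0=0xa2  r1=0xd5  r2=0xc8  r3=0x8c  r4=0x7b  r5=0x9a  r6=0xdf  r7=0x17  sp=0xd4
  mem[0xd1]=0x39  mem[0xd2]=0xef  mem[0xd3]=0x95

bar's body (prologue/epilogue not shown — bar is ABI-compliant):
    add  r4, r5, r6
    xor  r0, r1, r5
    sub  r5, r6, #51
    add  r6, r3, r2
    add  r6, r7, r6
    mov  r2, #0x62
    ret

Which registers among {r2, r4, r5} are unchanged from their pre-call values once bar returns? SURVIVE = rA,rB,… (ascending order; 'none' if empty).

prologue: push r2 → mem[0xd3]=0xc8, sp=0xd3
body[0] add  r4, r5, r6 → r4=0x79
body[1] xor  r0, r1, r5 → r0=0x4f
body[2] sub  r5, r6, #51 → r5=0xac
body[3] add  r6, r3, r2 → r6=0x54
body[4] add  r6, r7, r6 → r6=0x6b
body[5] mov  r2, #0x62 → r2=0x62
epilogue: pop r2=0xc8, sp=0xd4
r2: callee-saved, written=True
r4: caller-saved, written=True
r5: caller-saved, written=True

SURVIVE = r2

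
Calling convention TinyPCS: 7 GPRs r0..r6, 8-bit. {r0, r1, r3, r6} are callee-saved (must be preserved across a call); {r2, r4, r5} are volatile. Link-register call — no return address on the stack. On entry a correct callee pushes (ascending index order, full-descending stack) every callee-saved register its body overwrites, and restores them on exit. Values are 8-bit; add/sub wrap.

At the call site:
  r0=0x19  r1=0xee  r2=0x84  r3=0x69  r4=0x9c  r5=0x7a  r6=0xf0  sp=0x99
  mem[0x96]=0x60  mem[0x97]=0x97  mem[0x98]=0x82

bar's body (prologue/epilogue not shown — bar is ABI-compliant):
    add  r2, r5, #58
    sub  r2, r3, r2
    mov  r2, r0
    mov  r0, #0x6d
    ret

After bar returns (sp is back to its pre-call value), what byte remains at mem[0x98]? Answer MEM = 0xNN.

MEM = 0x19

prologue: push r0 -> mem[0x98]=0x19, sp=0x98
body[0] add  r2, r5, #58 -> r2=0xb4
body[1] sub  r2, r3, r2 -> r2=0xb5
body[2] mov  r2, r0 -> r2=0x19
body[3] mov  r0, #0x6d -> r0=0x6d
epilogue: pop r0=0x19, sp=0x99
prologue pushed ['r0'] at ['0x98']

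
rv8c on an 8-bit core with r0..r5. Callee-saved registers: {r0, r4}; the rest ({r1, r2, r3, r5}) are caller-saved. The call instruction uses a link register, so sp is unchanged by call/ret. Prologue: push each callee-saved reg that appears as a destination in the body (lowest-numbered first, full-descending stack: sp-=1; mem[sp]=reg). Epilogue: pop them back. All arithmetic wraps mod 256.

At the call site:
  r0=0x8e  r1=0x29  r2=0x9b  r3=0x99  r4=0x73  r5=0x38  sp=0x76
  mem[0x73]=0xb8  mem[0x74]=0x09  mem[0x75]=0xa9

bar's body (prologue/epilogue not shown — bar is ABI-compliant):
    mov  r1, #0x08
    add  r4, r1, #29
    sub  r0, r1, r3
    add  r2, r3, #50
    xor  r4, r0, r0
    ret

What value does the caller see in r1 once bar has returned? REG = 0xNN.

prologue: push r0 -> mem[0x75]=0x8e, sp=0x75
prologue: push r4 -> mem[0x74]=0x73, sp=0x74
body[0] mov  r1, #0x08 -> r1=0x08
body[1] add  r4, r1, #29 -> r4=0x25
body[2] sub  r0, r1, r3 -> r0=0x6f
body[3] add  r2, r3, #50 -> r2=0xcb
body[4] xor  r4, r0, r0 -> r4=0x00
epilogue: pop r4=0x73, sp=0x75
epilogue: pop r0=0x8e, sp=0x76
r1 is caller-saved -> body value

REG = 0x08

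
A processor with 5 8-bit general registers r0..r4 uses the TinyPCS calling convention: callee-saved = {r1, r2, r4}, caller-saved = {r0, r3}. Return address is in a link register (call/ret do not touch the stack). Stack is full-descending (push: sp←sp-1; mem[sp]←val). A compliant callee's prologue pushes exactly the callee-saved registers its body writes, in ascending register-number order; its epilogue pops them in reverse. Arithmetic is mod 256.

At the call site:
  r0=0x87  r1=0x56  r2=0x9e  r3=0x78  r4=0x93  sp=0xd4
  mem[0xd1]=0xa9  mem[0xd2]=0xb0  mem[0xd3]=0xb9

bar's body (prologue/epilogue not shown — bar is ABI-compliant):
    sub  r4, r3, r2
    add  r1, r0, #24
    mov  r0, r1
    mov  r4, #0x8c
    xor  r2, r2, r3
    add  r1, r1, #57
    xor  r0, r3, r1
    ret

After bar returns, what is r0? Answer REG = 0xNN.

prologue: push r1 -> mem[0xd3]=0x56, sp=0xd3
prologue: push r2 -> mem[0xd2]=0x9e, sp=0xd2
prologue: push r4 -> mem[0xd1]=0x93, sp=0xd1
body[0] sub  r4, r3, r2 -> r4=0xda
body[1] add  r1, r0, #24 -> r1=0x9f
body[2] mov  r0, r1 -> r0=0x9f
body[3] mov  r4, #0x8c -> r4=0x8c
body[4] xor  r2, r2, r3 -> r2=0xe6
body[5] add  r1, r1, #57 -> r1=0xd8
body[6] xor  r0, r3, r1 -> r0=0xa0
epilogue: pop r4=0x93, sp=0xd2
epilogue: pop r2=0x9e, sp=0xd3
epilogue: pop r1=0x56, sp=0xd4
r0 is caller-saved -> body value

REG = 0xa0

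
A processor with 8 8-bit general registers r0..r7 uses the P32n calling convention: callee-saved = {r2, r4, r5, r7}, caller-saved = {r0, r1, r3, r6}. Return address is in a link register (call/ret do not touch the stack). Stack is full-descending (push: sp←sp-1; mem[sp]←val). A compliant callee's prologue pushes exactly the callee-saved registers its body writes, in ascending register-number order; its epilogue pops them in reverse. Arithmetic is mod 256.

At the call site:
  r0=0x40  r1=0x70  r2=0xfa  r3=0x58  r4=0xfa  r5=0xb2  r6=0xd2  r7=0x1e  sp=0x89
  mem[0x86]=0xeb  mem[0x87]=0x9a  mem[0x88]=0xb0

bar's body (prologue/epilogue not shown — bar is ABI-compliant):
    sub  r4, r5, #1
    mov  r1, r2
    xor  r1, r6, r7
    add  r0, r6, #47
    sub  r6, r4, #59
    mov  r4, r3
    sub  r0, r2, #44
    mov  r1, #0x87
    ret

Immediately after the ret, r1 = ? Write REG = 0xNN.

REG = 0x87

prologue: push r4 → mem[0x88]=0xfa, sp=0x88
body[0] sub  r4, r5, #1 → r4=0xb1
body[1] mov  r1, r2 → r1=0xfa
body[2] xor  r1, r6, r7 → r1=0xcc
body[3] add  r0, r6, #47 → r0=0x01
body[4] sub  r6, r4, #59 → r6=0x76
body[5] mov  r4, r3 → r4=0x58
body[6] sub  r0, r2, #44 → r0=0xce
body[7] mov  r1, #0x87 → r1=0x87
epilogue: pop r4=0xfa, sp=0x89
r1 is caller-saved → body value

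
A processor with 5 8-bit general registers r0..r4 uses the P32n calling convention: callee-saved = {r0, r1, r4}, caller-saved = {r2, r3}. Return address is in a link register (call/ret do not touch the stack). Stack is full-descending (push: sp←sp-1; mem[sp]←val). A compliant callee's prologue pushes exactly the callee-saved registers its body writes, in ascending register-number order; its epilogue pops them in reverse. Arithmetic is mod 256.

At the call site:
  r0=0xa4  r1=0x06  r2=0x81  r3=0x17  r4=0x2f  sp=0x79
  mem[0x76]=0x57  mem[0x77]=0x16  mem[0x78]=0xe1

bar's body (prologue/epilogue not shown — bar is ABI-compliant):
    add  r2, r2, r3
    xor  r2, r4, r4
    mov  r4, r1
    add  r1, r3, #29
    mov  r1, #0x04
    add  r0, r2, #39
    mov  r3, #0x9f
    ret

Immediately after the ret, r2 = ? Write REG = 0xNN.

prologue: push r0 -> mem[0x78]=0xa4, sp=0x78
prologue: push r1 -> mem[0x77]=0x06, sp=0x77
prologue: push r4 -> mem[0x76]=0x2f, sp=0x76
body[0] add  r2, r2, r3 -> r2=0x98
body[1] xor  r2, r4, r4 -> r2=0x00
body[2] mov  r4, r1 -> r4=0x06
body[3] add  r1, r3, #29 -> r1=0x34
body[4] mov  r1, #0x04 -> r1=0x04
body[5] add  r0, r2, #39 -> r0=0x27
body[6] mov  r3, #0x9f -> r3=0x9f
epilogue: pop r4=0x2f, sp=0x77
epilogue: pop r1=0x06, sp=0x78
epilogue: pop r0=0xa4, sp=0x79
r2 is caller-saved -> body value

REG = 0x00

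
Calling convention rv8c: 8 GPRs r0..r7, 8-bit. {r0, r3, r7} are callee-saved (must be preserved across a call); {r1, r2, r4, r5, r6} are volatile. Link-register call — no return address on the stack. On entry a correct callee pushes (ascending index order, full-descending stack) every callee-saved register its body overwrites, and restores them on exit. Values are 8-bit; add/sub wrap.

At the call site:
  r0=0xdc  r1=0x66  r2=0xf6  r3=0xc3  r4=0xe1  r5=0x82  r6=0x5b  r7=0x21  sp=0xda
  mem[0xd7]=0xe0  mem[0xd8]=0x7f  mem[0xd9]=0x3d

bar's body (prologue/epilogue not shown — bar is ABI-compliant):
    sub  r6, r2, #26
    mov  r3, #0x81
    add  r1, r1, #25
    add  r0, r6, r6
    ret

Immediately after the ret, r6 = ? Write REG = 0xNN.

REG = 0xdc

prologue: push r0 → mem[0xd9]=0xdc, sp=0xd9
prologue: push r3 → mem[0xd8]=0xc3, sp=0xd8
body[0] sub  r6, r2, #26 → r6=0xdc
body[1] mov  r3, #0x81 → r3=0x81
body[2] add  r1, r1, #25 → r1=0x7f
body[3] add  r0, r6, r6 → r0=0xb8
epilogue: pop r3=0xc3, sp=0xd9
epilogue: pop r0=0xdc, sp=0xda
r6 is caller-saved → body value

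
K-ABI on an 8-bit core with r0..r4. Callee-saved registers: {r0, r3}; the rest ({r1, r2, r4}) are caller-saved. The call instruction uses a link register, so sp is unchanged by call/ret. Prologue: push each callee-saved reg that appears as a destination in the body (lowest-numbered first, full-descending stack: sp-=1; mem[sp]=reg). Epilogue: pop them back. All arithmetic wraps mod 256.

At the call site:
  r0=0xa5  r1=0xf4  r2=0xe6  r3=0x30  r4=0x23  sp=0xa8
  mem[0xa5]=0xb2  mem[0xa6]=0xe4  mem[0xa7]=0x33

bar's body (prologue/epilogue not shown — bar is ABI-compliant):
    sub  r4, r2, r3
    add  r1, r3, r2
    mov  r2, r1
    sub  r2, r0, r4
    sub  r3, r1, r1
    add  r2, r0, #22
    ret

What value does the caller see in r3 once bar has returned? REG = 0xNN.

prologue: push r3 → mem[0xa7]=0x30, sp=0xa7
body[0] sub  r4, r2, r3 → r4=0xb6
body[1] add  r1, r3, r2 → r1=0x16
body[2] mov  r2, r1 → r2=0x16
body[3] sub  r2, r0, r4 → r2=0xef
body[4] sub  r3, r1, r1 → r3=0x00
body[5] add  r2, r0, #22 → r2=0xbb
epilogue: pop r3=0x30, sp=0xa8
r3 is callee-saved → restored

REG = 0x30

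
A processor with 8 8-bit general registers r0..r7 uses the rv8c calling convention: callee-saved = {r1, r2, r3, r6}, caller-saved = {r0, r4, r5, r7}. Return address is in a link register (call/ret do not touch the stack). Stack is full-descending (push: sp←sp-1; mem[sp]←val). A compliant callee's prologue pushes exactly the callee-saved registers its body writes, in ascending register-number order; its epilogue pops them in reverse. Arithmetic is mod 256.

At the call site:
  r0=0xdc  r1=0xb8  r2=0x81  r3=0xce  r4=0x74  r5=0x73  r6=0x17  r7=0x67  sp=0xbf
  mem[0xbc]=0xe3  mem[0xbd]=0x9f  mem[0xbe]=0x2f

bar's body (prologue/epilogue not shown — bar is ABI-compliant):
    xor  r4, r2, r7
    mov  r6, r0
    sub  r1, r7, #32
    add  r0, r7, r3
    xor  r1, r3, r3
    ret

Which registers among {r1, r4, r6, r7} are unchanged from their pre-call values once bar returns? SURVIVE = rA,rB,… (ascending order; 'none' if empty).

SURVIVE = r1,r6,r7

prologue: push r1 → mem[0xbe]=0xb8, sp=0xbe
prologue: push r6 → mem[0xbd]=0x17, sp=0xbd
body[0] xor  r4, r2, r7 → r4=0xe6
body[1] mov  r6, r0 → r6=0xdc
body[2] sub  r1, r7, #32 → r1=0x47
body[3] add  r0, r7, r3 → r0=0x35
body[4] xor  r1, r3, r3 → r1=0x00
epilogue: pop r6=0x17, sp=0xbe
epilogue: pop r1=0xb8, sp=0xbf
r1: callee-saved, written=True
r4: caller-saved, written=True
r6: callee-saved, written=True
r7: caller-saved, written=False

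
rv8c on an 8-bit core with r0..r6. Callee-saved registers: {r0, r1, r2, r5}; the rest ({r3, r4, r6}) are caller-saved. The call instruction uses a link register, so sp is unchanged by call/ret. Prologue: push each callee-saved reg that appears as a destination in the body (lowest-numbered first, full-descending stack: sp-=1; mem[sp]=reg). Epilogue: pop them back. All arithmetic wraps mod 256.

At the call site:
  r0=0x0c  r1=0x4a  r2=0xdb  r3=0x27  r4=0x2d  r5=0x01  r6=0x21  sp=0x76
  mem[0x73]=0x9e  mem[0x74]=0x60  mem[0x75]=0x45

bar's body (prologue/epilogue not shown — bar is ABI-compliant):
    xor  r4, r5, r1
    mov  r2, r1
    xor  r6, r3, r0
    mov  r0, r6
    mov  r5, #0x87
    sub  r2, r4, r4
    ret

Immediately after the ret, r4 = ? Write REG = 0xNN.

prologue: push r0 → mem[0x75]=0x0c, sp=0x75
prologue: push r2 → mem[0x74]=0xdb, sp=0x74
prologue: push r5 → mem[0x73]=0x01, sp=0x73
body[0] xor  r4, r5, r1 → r4=0x4b
body[1] mov  r2, r1 → r2=0x4a
body[2] xor  r6, r3, r0 → r6=0x2b
body[3] mov  r0, r6 → r0=0x2b
body[4] mov  r5, #0x87 → r5=0x87
body[5] sub  r2, r4, r4 → r2=0x00
epilogue: pop r5=0x01, sp=0x74
epilogue: pop r2=0xdb, sp=0x75
epilogue: pop r0=0x0c, sp=0x76
r4 is caller-saved → body value

REG = 0x4b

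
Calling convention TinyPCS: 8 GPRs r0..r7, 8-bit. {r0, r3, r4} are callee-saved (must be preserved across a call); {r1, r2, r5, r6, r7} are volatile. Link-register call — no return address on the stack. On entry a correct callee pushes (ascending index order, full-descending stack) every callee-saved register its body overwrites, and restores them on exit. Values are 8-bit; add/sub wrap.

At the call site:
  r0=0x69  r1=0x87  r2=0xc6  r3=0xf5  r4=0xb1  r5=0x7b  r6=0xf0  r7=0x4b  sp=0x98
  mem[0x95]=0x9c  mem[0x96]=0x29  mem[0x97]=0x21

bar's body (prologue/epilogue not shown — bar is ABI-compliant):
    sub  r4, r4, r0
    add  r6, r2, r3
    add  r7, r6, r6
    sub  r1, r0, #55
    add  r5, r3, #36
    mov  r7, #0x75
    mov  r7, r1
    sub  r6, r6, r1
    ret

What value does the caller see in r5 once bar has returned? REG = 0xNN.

prologue: push r4 -> mem[0x97]=0xb1, sp=0x97
body[0] sub  r4, r4, r0 -> r4=0x48
body[1] add  r6, r2, r3 -> r6=0xbb
body[2] add  r7, r6, r6 -> r7=0x76
body[3] sub  r1, r0, #55 -> r1=0x32
body[4] add  r5, r3, #36 -> r5=0x19
body[5] mov  r7, #0x75 -> r7=0x75
body[6] mov  r7, r1 -> r7=0x32
body[7] sub  r6, r6, r1 -> r6=0x89
epilogue: pop r4=0xb1, sp=0x98
r5 is caller-saved -> body value

REG = 0x19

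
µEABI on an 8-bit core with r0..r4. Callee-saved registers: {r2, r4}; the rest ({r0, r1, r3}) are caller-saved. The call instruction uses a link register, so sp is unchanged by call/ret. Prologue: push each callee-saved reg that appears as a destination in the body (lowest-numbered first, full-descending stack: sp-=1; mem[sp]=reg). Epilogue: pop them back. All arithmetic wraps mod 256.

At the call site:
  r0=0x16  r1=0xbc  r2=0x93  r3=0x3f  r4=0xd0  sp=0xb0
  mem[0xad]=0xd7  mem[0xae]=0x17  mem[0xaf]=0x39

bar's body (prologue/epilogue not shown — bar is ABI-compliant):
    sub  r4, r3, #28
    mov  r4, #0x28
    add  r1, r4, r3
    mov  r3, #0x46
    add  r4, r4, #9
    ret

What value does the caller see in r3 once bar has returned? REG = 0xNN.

REG = 0x46

prologue: push r4 → mem[0xaf]=0xd0, sp=0xaf
body[0] sub  r4, r3, #28 → r4=0x23
body[1] mov  r4, #0x28 → r4=0x28
body[2] add  r1, r4, r3 → r1=0x67
body[3] mov  r3, #0x46 → r3=0x46
body[4] add  r4, r4, #9 → r4=0x31
epilogue: pop r4=0xd0, sp=0xb0
r3 is caller-saved → body value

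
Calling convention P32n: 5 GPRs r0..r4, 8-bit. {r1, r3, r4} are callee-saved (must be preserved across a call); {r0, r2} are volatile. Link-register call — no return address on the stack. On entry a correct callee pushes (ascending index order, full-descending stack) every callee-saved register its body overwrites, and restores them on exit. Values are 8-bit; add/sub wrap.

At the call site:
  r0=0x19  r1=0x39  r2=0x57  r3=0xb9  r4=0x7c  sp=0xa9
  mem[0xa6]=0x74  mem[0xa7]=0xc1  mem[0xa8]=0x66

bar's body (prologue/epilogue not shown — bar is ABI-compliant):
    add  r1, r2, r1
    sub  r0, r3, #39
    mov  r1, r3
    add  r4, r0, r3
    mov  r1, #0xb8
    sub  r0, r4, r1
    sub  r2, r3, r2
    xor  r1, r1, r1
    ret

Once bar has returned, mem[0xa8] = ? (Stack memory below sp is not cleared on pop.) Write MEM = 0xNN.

prologue: push r1 -> mem[0xa8]=0x39, sp=0xa8
prologue: push r4 -> mem[0xa7]=0x7c, sp=0xa7
body[0] add  r1, r2, r1 -> r1=0x90
body[1] sub  r0, r3, #39 -> r0=0x92
body[2] mov  r1, r3 -> r1=0xb9
body[3] add  r4, r0, r3 -> r4=0x4b
body[4] mov  r1, #0xb8 -> r1=0xb8
body[5] sub  r0, r4, r1 -> r0=0x93
body[6] sub  r2, r3, r2 -> r2=0x62
body[7] xor  r1, r1, r1 -> r1=0x00
epilogue: pop r4=0x7c, sp=0xa8
epilogue: pop r1=0x39, sp=0xa9
prologue pushed ['r1', 'r4'] at ['0xa8', '0xa7']

MEM = 0x39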